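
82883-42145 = 40738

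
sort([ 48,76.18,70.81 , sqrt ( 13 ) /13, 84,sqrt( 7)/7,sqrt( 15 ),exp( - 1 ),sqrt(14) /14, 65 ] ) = [sqrt( 14)/14 , sqrt( 13 )/13,exp( - 1),sqrt( 7) /7,sqrt(15),48,65, 70.81,  76.18  ,  84 ] 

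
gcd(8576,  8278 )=2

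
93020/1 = 93020 = 93020.00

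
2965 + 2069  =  5034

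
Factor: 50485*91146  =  2^1*3^1 * 5^1*11^1*23^1*439^1*1381^1 = 4601505810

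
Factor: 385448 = 2^3*7^1*6883^1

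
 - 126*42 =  - 5292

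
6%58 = 6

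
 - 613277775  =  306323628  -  919601403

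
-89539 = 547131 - 636670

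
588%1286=588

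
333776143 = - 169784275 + 503560418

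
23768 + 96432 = 120200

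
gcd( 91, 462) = 7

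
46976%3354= 20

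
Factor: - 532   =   - 2^2 * 7^1*19^1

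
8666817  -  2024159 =6642658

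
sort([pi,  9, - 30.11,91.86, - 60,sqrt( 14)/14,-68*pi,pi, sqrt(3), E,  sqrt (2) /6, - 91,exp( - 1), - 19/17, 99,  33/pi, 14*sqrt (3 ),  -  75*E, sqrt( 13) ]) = [  -  68*pi, - 75*E, - 91,-60,-30.11, - 19/17,sqrt( 2)/6,sqrt( 14 ) /14,exp(  -  1),sqrt ( 3), E,pi,pi, sqrt( 13 ),9,33/pi,14*sqrt(3 ),91.86, 99]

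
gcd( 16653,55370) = 7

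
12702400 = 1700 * 7472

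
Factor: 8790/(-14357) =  - 2^1*3^1*5^1*7^(  -  2 )=- 30/49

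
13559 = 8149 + 5410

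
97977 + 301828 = 399805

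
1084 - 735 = 349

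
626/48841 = 626/48841= 0.01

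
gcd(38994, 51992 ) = 12998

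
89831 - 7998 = 81833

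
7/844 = 7/844 = 0.01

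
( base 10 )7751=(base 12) 459B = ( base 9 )11562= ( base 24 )dan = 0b1111001000111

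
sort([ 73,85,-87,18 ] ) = [ - 87,18,  73,85 ] 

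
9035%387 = 134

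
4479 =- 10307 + 14786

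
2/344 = 1/172 = 0.01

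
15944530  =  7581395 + 8363135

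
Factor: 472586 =2^1*236293^1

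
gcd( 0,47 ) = 47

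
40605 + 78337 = 118942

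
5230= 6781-1551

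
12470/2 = 6235 = 6235.00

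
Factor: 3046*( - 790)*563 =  -1354769420 = -2^2*5^1 *79^1*563^1*1523^1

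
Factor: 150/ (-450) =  - 3^( -1) = - 1/3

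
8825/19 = 8825/19  =  464.47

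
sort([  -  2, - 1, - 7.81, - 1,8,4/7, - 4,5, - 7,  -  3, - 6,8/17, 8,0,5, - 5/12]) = [ - 7.81,-7, - 6  , - 4, - 3 ,  -  2 , - 1, - 1, -5/12,0,8/17,4/7,5,5, 8,8] 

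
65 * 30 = 1950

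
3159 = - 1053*( - 3)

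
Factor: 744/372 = 2 = 2^1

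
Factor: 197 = 197^1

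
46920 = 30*1564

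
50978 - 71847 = -20869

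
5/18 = 5/18 = 0.28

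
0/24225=0 = 0.00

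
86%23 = 17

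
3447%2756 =691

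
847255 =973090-125835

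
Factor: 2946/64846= 3^1*491^1*32423^( - 1)= 1473/32423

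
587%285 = 17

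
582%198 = 186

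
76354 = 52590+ 23764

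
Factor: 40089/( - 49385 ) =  - 69/85 = -  3^1*5^( - 1)*17^( - 1)*23^1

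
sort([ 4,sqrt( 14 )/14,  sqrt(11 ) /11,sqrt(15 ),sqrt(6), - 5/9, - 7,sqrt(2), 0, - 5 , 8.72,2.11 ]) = [ - 7 ,-5, - 5/9,0,sqrt(14 ) /14,  sqrt(11 )/11,sqrt(2 ),2.11, sqrt( 6),  sqrt(15),4  ,  8.72]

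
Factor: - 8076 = - 2^2*3^1* 673^1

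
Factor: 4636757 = 151^1*30707^1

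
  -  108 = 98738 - 98846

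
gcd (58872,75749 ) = 1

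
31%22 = 9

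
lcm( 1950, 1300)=3900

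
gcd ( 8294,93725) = 1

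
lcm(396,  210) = 13860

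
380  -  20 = 360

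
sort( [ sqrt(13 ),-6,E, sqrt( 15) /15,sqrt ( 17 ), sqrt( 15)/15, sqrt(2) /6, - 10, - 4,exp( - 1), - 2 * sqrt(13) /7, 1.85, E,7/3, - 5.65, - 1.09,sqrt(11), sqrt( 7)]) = [  -  10, - 6, - 5.65,- 4, - 1.09, - 2*sqrt( 13 ) /7, sqrt ( 2)/6, sqrt(15 )/15 , sqrt (15)/15,exp( - 1 ), 1.85,7/3,sqrt ( 7), E , E,sqrt( 11 ),  sqrt ( 13 ), sqrt(17 ) ] 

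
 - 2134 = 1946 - 4080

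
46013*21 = 966273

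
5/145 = 1/29 = 0.03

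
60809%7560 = 329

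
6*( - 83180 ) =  - 499080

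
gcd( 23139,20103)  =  3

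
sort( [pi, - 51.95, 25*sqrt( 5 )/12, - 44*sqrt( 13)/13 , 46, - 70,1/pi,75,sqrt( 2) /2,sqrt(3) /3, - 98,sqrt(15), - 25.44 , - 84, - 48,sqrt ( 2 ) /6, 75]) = [-98, - 84, - 70,- 51.95, - 48, - 25.44, - 44*sqrt( 13)/13,sqrt( 2) /6,1/pi,sqrt(3 ) /3, sqrt(2 )/2,pi, sqrt( 15),  25*sqrt(5 )/12, 46,75,75] 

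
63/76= 63/76 = 0.83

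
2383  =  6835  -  4452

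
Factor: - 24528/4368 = - 73/13 = -13^( - 1)*73^1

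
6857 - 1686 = 5171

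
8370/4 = 4185/2 =2092.50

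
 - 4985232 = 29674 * (- 168)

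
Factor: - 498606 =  -2^1*3^1*83101^1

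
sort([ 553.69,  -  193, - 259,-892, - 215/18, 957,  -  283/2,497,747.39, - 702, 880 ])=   [ - 892,- 702,-259, - 193, - 283/2,- 215/18, 497,553.69,747.39, 880 , 957] 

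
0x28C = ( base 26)P2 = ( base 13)3b2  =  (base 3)220011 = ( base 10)652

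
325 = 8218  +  -7893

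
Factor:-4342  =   - 2^1*13^1*167^1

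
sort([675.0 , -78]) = [ - 78, 675.0]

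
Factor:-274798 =  -  2^1 *137399^1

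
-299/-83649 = 299/83649 = 0.00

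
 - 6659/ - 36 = 6659/36 = 184.97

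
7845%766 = 185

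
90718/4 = 22679+1/2= 22679.50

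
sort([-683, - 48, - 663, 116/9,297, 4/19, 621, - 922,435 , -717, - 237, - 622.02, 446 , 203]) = [ -922, - 717, - 683, - 663, - 622.02, - 237,-48,4/19,116/9,203,297 , 435, 446, 621 ]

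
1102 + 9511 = 10613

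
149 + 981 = 1130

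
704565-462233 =242332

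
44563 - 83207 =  - 38644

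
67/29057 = 67/29057 = 0.00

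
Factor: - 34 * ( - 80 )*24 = 65280 =2^8*3^1*5^1 * 17^1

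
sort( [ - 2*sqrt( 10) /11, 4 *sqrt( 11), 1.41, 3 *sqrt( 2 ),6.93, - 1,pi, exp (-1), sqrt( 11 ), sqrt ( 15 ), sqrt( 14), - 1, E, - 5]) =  [ - 5, - 1, - 1,  -  2*sqrt(10 ) /11,exp ( - 1 ), 1.41, E, pi, sqrt( 11), sqrt ( 14),sqrt(15),3*sqrt( 2), 6.93,  4 * sqrt (11)]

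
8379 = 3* 2793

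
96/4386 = 16/731 = 0.02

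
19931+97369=117300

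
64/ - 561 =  - 64/561 = - 0.11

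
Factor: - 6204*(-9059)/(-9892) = -3^1*11^1 * 47^1*2473^( - 1)*9059^1 = - 14050509/2473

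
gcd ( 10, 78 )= 2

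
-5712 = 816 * ( -7)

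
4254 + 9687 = 13941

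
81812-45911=35901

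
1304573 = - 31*( - 42083)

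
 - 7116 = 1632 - 8748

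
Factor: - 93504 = - 2^6 * 3^1 * 487^1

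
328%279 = 49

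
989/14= 70 + 9/14= 70.64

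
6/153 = 2/51 = 0.04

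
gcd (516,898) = 2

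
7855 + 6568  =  14423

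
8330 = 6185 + 2145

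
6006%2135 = 1736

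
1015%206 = 191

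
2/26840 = 1/13420 = 0.00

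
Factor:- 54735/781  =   - 3^1*5^1*11^ ( - 1 )*41^1*71^( - 1 )*89^1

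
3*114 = 342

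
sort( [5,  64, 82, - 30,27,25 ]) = [ - 30,5,25, 27, 64,82 ]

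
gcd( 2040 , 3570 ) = 510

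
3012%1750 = 1262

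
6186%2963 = 260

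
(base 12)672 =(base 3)1022012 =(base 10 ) 950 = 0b1110110110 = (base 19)2C0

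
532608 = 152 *3504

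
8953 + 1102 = 10055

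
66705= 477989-411284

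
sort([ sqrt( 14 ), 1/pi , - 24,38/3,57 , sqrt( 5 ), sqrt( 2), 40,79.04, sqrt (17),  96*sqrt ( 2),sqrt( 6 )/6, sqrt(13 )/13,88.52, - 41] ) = [  -  41,-24, sqrt( 13)/13, 1/pi, sqrt(6 )/6, sqrt ( 2), sqrt( 5 ), sqrt(14), sqrt( 17), 38/3, 40, 57,79.04,88.52, 96*sqrt( 2)] 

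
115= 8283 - 8168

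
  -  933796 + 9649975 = 8716179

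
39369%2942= 1123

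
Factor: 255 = 3^1 * 5^1*17^1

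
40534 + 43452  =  83986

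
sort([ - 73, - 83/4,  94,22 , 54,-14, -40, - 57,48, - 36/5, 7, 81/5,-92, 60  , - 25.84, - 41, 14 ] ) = [ - 92, - 73, - 57, - 41, - 40,-25.84, - 83/4 , -14,  -  36/5, 7,14, 81/5,22 , 48,54,60 , 94] 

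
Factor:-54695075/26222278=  - 2^( - 1)*5^2*47^1*46549^1*13111139^( - 1)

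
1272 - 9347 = - 8075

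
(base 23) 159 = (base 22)17f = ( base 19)1f7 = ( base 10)653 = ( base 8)1215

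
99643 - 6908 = 92735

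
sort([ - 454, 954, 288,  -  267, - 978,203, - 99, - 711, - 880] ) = [ - 978, - 880, - 711, - 454 , -267, - 99, 203,288,954 ]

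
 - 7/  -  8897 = 1/1271 = 0.00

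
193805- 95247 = 98558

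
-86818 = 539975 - 626793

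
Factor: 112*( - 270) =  - 30240 = - 2^5*3^3* 5^1*7^1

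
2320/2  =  1160  =  1160.00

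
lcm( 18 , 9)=18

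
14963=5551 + 9412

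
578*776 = 448528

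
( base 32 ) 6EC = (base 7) 25153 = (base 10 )6604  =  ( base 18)126g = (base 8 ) 14714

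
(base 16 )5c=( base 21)48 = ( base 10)92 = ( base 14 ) 68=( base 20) 4c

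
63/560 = 9/80 = 0.11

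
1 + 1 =2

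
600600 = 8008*75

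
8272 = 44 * 188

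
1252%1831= 1252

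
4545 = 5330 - 785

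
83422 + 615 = 84037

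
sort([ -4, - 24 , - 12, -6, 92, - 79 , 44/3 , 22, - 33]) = [ - 79, - 33, - 24, - 12, - 6, - 4 , 44/3, 22,92] 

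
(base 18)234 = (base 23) 17g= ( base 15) 321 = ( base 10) 706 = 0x2c2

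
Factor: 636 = 2^2*3^1 * 53^1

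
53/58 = 53/58= 0.91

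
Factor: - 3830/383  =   - 2^1*5^1 = -10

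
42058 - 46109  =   - 4051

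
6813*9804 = 66794652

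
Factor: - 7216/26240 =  - 11/40= - 2^( - 3)*5^(  -  1)*11^1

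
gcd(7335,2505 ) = 15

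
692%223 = 23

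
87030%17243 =815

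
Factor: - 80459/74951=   -  61^1 * 241^ ( - 1 )*311^(-1 )*1319^1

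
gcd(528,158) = 2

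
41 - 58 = - 17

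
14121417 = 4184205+9937212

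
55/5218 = 55/5218  =  0.01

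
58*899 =52142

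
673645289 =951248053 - 277602764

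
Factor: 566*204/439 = 2^3*3^1*17^1*283^1*439^(-1)=115464/439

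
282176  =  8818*32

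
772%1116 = 772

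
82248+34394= 116642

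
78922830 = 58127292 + 20795538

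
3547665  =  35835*99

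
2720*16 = 43520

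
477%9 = 0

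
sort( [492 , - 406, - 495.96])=[ - 495.96, - 406,492] 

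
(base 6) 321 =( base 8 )171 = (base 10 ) 121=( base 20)61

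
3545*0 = 0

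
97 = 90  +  7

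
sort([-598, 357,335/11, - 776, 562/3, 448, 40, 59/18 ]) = [ - 776, - 598, 59/18,335/11,  40, 562/3,357,448]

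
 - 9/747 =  - 1+ 82/83 = - 0.01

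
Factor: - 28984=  - 2^3*3623^1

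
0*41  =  0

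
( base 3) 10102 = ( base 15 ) 62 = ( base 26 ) 3E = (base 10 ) 92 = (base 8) 134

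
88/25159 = 88/25159 =0.00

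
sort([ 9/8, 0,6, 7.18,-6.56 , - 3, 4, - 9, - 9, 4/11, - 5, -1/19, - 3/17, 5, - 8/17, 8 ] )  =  [- 9, - 9,-6.56, - 5, -3, - 8/17, - 3/17, - 1/19,0, 4/11, 9/8,4, 5, 6, 7.18,8]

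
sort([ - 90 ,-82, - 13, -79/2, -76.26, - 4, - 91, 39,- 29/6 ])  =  [ - 91, - 90, - 82,- 76.26, - 79/2, - 13, - 29/6, - 4,  39 ]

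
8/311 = 8/311=   0.03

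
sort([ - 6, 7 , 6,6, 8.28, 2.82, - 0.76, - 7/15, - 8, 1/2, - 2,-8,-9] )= [ - 9, - 8 , - 8, - 6,- 2,-0.76, - 7/15, 1/2, 2.82,6, 6,7, 8.28]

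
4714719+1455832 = 6170551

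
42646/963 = 44 + 274/963  =  44.28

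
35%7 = 0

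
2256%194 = 122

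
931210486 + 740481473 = 1671691959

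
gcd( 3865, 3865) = 3865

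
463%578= 463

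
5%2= 1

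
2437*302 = 735974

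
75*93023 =6976725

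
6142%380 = 62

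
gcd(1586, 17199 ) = 13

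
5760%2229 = 1302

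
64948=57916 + 7032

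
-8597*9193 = - 79032221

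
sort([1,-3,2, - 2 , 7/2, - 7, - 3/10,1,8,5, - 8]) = [ - 8,-7,  -  3, - 2, - 3/10,1, 1,2,7/2, 5, 8]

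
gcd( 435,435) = 435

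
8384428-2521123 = 5863305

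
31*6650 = 206150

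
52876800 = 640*82620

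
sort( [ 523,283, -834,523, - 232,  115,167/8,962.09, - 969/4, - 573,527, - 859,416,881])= [ - 859, - 834,  -  573, - 969/4, - 232,167/8,115,283,  416,  523,  523, 527, 881,962.09 ]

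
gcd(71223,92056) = 1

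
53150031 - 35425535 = 17724496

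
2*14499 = 28998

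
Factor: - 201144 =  - 2^3*3^1*17^2*29^1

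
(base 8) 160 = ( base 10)112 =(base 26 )48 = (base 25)4C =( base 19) 5h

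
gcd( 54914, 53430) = 2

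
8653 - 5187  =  3466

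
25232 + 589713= 614945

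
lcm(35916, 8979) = 35916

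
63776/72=7972/9 =885.78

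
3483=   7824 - 4341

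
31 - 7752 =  - 7721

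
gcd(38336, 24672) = 32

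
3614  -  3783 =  - 169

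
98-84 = 14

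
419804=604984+  -  185180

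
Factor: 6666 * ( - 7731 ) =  - 2^1 * 3^3*11^1*101^1*  859^1 = - 51534846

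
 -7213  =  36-7249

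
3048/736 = 4+13/92 = 4.14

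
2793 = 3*931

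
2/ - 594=- 1/297  =  -0.00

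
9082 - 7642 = 1440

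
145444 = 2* 72722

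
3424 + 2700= 6124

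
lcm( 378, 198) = 4158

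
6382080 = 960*6648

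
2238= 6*373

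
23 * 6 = 138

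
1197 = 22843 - 21646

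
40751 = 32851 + 7900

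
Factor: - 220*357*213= - 2^2*3^2*5^1*7^1*11^1*17^1*71^1 = - 16729020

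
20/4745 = 4/949 = 0.00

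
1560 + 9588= 11148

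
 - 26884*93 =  - 2500212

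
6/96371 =6/96371 = 0.00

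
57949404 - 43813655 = 14135749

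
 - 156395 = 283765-440160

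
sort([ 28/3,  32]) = [28/3,  32]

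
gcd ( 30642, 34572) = 6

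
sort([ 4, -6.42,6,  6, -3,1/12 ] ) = [-6.42,-3,1/12,  4,6,6 ] 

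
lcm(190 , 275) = 10450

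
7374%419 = 251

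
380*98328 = 37364640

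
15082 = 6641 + 8441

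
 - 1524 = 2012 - 3536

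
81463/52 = 81463/52  =  1566.60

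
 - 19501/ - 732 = 19501/732 = 26.64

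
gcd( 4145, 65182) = 1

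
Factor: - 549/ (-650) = 2^( -1)*3^2*5^( - 2)*13^ (-1)*61^1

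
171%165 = 6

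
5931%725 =131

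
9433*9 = 84897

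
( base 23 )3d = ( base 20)42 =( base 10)82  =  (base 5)312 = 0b1010010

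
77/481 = 77/481 = 0.16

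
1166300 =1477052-310752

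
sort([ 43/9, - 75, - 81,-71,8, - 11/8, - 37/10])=[ - 81, - 75, - 71,-37/10,-11/8, 43/9,8 ]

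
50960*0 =0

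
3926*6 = 23556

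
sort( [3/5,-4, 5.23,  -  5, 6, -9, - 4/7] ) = [ - 9, -5, - 4, - 4/7,3/5,5.23,6]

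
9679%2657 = 1708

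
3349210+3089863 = 6439073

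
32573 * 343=11172539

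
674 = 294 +380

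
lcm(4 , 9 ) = 36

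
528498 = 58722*9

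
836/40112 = 209/10028= 0.02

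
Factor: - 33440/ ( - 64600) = 2^2*5^( -1)*11^1*17^( - 1) = 44/85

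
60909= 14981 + 45928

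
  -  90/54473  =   - 90/54473  =  -  0.00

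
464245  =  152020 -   -  312225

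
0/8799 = 0 =0.00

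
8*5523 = 44184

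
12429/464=26 + 365/464 = 26.79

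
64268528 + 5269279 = 69537807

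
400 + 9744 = 10144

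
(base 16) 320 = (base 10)800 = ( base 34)NI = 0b1100100000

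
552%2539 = 552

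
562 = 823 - 261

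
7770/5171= 1 + 2599/5171 = 1.50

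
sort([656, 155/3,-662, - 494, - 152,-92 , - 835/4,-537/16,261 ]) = [ - 662, - 494, - 835/4, - 152, - 92, - 537/16, 155/3,261,656] 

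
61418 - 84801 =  - 23383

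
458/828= 229/414 = 0.55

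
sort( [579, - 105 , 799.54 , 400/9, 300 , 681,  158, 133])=[-105,400/9 , 133,  158, 300,579, 681,799.54]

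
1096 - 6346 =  - 5250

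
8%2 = 0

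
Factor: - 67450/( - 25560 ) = 2^( - 2)*3^( - 2 ) * 5^1*19^1 =95/36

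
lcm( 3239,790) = 32390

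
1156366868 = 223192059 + 933174809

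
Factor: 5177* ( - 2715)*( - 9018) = 126752994990= 2^1*3^4*5^1*31^1*167^2*181^1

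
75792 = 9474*8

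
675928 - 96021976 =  - 95346048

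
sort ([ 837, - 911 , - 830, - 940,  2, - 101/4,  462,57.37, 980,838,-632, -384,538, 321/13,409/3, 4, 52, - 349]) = [-940, - 911 , - 830, - 632 , - 384, - 349, - 101/4, 2,4, 321/13 , 52 , 57.37, 409/3,462,538, 837, 838, 980 ]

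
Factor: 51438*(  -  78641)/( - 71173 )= 2^1 * 3^1*19^1*103^( - 1 )*691^( - 1) * 4139^1*8573^1 =4045135758/71173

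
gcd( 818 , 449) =1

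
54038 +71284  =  125322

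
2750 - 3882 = - 1132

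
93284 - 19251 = 74033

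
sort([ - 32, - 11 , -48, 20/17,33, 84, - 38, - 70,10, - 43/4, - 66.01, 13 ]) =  [ - 70, -66.01, - 48, - 38, - 32, - 11, - 43/4, 20/17,10 , 13, 33,84]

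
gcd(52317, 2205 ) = 9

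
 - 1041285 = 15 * ( - 69419 ) 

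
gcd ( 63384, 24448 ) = 8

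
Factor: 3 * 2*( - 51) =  - 2^1*3^2*17^1  =  - 306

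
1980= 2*990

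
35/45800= 7/9160   =  0.00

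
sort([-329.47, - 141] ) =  [ - 329.47,-141 ]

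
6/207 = 2/69  =  0.03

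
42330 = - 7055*( - 6 ) 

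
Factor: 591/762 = 2^( - 1) * 127^( - 1)*197^1=197/254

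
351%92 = 75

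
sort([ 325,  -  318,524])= [ - 318, 325,524]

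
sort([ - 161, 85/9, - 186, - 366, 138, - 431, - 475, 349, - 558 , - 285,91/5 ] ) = [ - 558, - 475, -431, - 366, - 285, - 186,-161,85/9, 91/5, 138, 349]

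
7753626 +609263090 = 617016716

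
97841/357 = 274+ 23/357 = 274.06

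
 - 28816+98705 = 69889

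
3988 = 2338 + 1650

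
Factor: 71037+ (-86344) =  -  15307^1=   - 15307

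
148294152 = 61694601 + 86599551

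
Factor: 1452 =2^2 * 3^1*11^2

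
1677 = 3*559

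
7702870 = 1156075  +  6546795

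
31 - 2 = 29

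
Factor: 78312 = 2^3 * 3^1*13^1*251^1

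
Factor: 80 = 2^4*5^1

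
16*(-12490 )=  -  199840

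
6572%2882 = 808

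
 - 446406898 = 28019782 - 474426680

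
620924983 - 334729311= 286195672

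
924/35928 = 77/2994 = 0.03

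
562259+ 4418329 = 4980588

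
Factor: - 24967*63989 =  - 61^1 * 1049^1*24967^1 = - 1597613363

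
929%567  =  362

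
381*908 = 345948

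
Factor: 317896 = 2^3 * 79^1*503^1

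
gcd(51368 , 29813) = 1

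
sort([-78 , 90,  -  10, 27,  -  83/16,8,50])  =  [  -  78, -10, - 83/16,  8,27,50,90]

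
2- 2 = 0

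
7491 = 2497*3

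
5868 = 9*652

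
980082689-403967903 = 576114786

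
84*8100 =680400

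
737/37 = 19+34/37 = 19.92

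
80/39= 2 + 2/39 = 2.05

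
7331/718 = 10+151/718 = 10.21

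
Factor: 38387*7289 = 23^1 * 37^1*197^1 * 1669^1 =279802843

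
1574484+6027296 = 7601780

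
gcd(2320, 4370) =10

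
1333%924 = 409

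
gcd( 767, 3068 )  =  767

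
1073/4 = 1073/4 = 268.25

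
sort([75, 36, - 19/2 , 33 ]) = [ - 19/2, 33, 36, 75 ]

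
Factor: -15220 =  - 2^2*5^1*761^1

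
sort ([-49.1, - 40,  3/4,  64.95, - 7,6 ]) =[- 49.1, - 40, -7, 3/4, 6, 64.95 ] 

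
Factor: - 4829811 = - 3^1*7^1 * 349^1*659^1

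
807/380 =807/380 =2.12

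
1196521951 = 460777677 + 735744274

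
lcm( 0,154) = 0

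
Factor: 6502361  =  433^1*15017^1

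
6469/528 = 12 +133/528 = 12.25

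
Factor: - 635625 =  - 3^2*5^4*113^1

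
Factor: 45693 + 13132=58825 = 5^2 * 13^1 *181^1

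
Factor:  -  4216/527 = -8 =-  2^3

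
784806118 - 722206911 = 62599207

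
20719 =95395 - 74676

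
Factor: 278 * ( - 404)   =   - 112312 =-2^3*101^1*139^1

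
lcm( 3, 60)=60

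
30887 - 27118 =3769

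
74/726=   37/363=0.10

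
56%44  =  12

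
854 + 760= 1614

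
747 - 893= - 146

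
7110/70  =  711/7 = 101.57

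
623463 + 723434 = 1346897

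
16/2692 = 4/673 = 0.01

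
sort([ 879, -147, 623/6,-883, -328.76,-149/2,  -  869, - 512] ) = [-883,- 869, - 512, - 328.76, - 147, - 149/2, 623/6 , 879] 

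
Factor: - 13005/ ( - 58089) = 3^1*5^1*67^(-1)  =  15/67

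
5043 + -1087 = 3956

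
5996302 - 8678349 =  - 2682047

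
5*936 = 4680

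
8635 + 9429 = 18064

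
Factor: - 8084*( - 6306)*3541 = 180512049864 = 2^3*3^1*43^1*47^1*1051^1*3541^1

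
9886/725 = 13+461/725=13.64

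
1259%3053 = 1259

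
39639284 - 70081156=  - 30441872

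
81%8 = 1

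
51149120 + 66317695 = 117466815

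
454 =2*227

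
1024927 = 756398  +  268529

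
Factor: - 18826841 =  - 11^1  *59^1*29009^1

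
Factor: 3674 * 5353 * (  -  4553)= - 89543495866 = - 2^1*11^1*29^1  *  53^1*101^1*157^1*167^1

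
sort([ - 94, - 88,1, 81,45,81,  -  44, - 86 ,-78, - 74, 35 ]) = [ - 94, - 88, - 86, - 78 , - 74,  -  44, 1,35,45,  81,  81] 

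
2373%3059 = 2373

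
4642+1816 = 6458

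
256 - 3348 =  - 3092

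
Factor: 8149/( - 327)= - 3^(-1) *29^1*109^ (-1)*281^1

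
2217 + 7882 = 10099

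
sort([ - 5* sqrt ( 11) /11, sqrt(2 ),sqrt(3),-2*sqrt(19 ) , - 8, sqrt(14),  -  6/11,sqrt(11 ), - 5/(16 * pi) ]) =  [ - 2 * sqrt(19), - 8, - 5 * sqrt(11 ) /11, - 6/11,-5/(16*pi ), sqrt( 2 ), sqrt( 3), sqrt ( 11),sqrt(14 )] 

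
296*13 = 3848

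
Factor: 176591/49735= 5^(-1 )*7^( - 3)*29^(  -  1)*176591^1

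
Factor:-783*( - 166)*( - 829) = - 107751762=- 2^1* 3^3*29^1 * 83^1*829^1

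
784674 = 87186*9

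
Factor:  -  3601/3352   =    -  2^ ( - 3) * 13^1*277^1*419^(  -  1 ) 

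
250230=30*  8341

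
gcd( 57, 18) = 3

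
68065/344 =197  +  297/344= 197.86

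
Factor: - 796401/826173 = - 3^(-1 )*37^(- 1) * 107^1 = -107/111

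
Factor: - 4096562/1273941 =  - 2^1*3^(-3)*29^( - 1)*349^1 * 1627^( - 1 )*5869^1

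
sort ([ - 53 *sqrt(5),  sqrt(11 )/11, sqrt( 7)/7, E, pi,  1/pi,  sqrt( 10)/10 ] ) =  [ - 53*sqrt(5 ),sqrt( 11 )/11,sqrt (10)/10, 1/pi,sqrt(7 )/7, E, pi]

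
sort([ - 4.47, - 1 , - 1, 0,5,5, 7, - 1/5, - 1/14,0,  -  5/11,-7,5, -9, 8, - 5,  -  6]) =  [ - 9, - 7, - 6, - 5, - 4.47, - 1, - 1, - 5/11, - 1/5, - 1/14, 0, 0, 5, 5,  5, 7,8 ]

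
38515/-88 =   -  438+29/88 = - 437.67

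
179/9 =19 + 8/9 =19.89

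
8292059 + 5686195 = 13978254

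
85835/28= 85835/28=3065.54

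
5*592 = 2960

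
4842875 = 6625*731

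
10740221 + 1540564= 12280785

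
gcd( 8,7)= 1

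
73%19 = 16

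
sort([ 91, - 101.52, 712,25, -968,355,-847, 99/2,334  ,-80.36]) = [  -  968, - 847, - 101.52,- 80.36,25 , 99/2,91,334,355,712]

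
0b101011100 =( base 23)F3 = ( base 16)15C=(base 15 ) 183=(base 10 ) 348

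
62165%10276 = 509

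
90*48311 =4347990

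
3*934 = 2802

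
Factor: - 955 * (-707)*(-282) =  - 190402170= - 2^1  *  3^1*5^1*7^1 *47^1*101^1 * 191^1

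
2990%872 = 374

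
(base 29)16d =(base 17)398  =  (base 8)2004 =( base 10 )1028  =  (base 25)1G3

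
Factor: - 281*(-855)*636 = 2^2*3^3 * 5^1*19^1 * 53^1*281^1=152802180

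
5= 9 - 4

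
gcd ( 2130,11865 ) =15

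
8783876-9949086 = -1165210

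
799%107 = 50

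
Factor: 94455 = 3^2*5^1*2099^1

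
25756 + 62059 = 87815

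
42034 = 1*42034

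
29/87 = 1/3  =  0.33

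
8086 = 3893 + 4193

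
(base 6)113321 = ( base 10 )9841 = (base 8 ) 23161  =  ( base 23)idk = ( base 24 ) H21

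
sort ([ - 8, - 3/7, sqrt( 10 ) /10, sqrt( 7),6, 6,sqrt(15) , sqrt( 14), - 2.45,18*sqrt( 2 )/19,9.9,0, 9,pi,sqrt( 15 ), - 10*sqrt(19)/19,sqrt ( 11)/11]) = [ - 8, - 2.45, - 10 * sqrt( 19 ) /19,-3/7,0 , sqrt( 11)/11,sqrt (10)/10, 18*sqrt (2)/19,sqrt( 7 ),pi,sqrt ( 14),sqrt( 15 ), sqrt(15),  6,6,9,9.9] 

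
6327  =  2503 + 3824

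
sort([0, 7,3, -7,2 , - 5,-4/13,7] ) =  [-7,-5,-4/13,0, 2,3, 7, 7 ]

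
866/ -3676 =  - 433/1838 = - 0.24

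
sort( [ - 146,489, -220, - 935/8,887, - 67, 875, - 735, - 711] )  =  [ - 735, - 711 , - 220, - 146, - 935/8,- 67, 489,875,887 ]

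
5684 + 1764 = 7448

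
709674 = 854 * 831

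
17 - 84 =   -  67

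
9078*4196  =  38091288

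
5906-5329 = 577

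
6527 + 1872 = 8399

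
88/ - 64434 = -1 + 32173/32217= - 0.00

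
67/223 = 67/223 = 0.30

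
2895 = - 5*( - 579)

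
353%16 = 1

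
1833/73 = 25 + 8/73 = 25.11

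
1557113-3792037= - 2234924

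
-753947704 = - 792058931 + 38111227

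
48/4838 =24/2419  =  0.01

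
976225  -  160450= 815775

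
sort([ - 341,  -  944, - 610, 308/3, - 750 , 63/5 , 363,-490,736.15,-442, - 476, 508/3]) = [  -  944, -750, - 610,  -  490,-476,-442, - 341, 63/5,308/3,508/3,363,736.15 ]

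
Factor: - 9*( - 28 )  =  252 = 2^2*3^2*7^1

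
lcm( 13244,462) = 39732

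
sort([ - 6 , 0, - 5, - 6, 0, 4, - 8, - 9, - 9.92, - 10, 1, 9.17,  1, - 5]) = [ - 10, - 9.92, - 9, - 8, - 6, - 6 , - 5, - 5 , 0,0,1, 1,4 , 9.17 ] 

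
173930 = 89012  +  84918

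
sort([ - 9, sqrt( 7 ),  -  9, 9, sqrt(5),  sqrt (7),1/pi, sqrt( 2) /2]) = [  -  9  , - 9,1/pi,sqrt( 2) /2,sqrt( 5), sqrt( 7) , sqrt( 7 ), 9]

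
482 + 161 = 643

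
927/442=2+43/442 =2.10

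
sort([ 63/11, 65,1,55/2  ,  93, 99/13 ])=[ 1,  63/11,99/13, 55/2,65 , 93] 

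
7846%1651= 1242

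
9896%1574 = 452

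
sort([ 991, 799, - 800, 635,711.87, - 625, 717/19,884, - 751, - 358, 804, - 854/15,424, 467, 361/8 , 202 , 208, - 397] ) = [ - 800, - 751,  -  625,- 397, - 358, - 854/15, 717/19, 361/8 , 202,208,424, 467,  635, 711.87,799, 804, 884, 991 ]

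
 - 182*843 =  - 153426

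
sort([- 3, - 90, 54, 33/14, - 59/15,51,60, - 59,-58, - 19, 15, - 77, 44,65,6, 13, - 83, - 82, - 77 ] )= [ - 90,-83, - 82 , - 77, - 77, - 59, - 58, - 19, - 59/15,-3,33/14, 6, 13,15 , 44, 51, 54, 60,65] 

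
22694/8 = 2836 + 3/4 = 2836.75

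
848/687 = 848/687 = 1.23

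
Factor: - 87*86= - 2^1*3^1 * 29^1*43^1 = - 7482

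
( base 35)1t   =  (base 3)2101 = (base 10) 64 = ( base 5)224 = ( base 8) 100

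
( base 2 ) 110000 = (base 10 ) 48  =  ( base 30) 1i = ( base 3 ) 1210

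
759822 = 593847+165975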